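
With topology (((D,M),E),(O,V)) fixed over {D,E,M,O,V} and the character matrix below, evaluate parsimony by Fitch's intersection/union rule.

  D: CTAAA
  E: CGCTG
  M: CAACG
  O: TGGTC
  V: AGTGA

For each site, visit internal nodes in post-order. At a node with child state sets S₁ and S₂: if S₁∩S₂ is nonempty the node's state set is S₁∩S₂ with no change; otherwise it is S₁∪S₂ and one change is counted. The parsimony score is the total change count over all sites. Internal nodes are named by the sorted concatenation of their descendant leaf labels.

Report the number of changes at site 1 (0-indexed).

2

site 0, node DM: D={C} ∩ M={C} → {C} (+0)
site 0, node DEM: DM={C} ∩ E={C} → {C} (+0)
site 0, node OV: O={T} ∪ V={A} → {A,T} (+1)
site 0, node DEMOV: DEM={C} ∪ OV={A,T} → {A,C,T} (+1)
site 1, node DM: D={T} ∪ M={A} → {A,T} (+1)
site 1, node DEM: DM={A,T} ∪ E={G} → {A,G,T} (+1)
site 1, node OV: O={G} ∩ V={G} → {G} (+0)
site 1, node DEMOV: DEM={A,G,T} ∩ OV={G} → {G} (+0)
site 2, node DM: D={A} ∩ M={A} → {A} (+0)
site 2, node DEM: DM={A} ∪ E={C} → {A,C} (+1)
site 2, node OV: O={G} ∪ V={T} → {G,T} (+1)
site 2, node DEMOV: DEM={A,C} ∪ OV={G,T} → {A,C,G,T} (+1)
site 3, node DM: D={A} ∪ M={C} → {A,C} (+1)
site 3, node DEM: DM={A,C} ∪ E={T} → {A,C,T} (+1)
site 3, node OV: O={T} ∪ V={G} → {G,T} (+1)
site 3, node DEMOV: DEM={A,C,T} ∩ OV={G,T} → {T} (+0)
site 4, node DM: D={A} ∪ M={G} → {A,G} (+1)
site 4, node DEM: DM={A,G} ∩ E={G} → {G} (+0)
site 4, node OV: O={C} ∪ V={A} → {A,C} (+1)
site 4, node DEMOV: DEM={G} ∪ OV={A,C} → {A,C,G} (+1)
per-site changes: [2, 2, 3, 3, 3]; total = 13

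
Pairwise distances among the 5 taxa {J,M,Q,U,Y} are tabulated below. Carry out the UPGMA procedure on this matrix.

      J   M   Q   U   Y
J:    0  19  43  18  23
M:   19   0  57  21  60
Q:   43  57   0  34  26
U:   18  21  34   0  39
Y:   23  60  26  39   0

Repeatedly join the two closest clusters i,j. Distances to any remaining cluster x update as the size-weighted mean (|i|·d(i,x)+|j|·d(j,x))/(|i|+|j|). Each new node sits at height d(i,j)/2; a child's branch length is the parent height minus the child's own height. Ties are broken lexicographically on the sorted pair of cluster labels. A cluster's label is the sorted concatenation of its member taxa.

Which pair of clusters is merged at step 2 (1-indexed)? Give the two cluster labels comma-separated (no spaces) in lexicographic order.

1. join J+U (d=18) ⇒ JU; edges |J|=9, |U|=9
  updated: d(JU,M)=20, d(JU,Q)=77/2, d(JU,Y)=31
2. join JU+M (d=20) ⇒ JMU; edges |JU|=1, |M|=10
  updated: d(JMU,Q)=134/3, d(JMU,Y)=122/3
3. join Q+Y (d=26) ⇒ QY; edges |Q|=13, |Y|=13
  updated: d(JMU,QY)=128/3
4. join JMU+QY (d=128/3) ⇒ JMQUY; edges |JMU|=34/3, |QY|=25/3
final tree: (((J:9,U:9):1,M:10):34/3,(Q:13,Y:13):25/3)
total length: 224/3

JU,M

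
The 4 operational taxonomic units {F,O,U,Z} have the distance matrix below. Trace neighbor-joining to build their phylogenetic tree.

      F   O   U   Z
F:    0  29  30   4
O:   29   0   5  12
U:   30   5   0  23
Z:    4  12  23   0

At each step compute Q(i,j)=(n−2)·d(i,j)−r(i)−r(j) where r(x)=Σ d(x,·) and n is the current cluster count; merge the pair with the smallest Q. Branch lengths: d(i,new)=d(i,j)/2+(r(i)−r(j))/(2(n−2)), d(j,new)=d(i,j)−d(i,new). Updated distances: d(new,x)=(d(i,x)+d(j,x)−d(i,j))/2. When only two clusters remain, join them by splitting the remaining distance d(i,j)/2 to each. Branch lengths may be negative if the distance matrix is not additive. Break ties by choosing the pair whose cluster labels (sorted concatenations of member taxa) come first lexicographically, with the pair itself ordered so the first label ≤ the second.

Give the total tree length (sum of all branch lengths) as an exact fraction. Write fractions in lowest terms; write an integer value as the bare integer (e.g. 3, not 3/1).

28

1. join F+Z (d=4, Q=-94) ⇒ FZ; edges |F|=8, |Z|=-4
  updated: d(FZ,O)=37/2, d(FZ,U)=49/2
2. join FZ+O (d=37/2, Q=-48) ⇒ FOZ; edges |FZ|=19, |O|=-1/2
  updated: d(FOZ,U)=11/2
3. join FOZ+U (d=11/2) ⇒ FOUZ; edges |FOZ|=11/4, |U|=11/4
final tree: (((F:8,Z:-4):19,O:-1/2):11/4,U:11/4)
total length: 28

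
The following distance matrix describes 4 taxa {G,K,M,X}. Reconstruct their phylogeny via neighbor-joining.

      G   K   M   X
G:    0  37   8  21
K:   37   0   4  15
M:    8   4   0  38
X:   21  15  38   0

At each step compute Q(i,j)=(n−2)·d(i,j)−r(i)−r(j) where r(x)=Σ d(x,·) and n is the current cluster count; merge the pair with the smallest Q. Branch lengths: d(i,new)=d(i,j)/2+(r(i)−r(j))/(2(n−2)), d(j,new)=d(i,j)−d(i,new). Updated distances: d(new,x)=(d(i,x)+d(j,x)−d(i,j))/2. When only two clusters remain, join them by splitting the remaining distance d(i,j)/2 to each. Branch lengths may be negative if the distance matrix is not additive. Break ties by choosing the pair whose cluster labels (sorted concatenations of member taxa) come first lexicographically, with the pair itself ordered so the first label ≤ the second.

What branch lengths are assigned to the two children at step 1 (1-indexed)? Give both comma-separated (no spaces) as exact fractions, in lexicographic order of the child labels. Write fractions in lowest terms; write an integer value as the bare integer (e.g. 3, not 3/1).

iteration 1: select G,M (d=8, Q=-100); attach at lengths (8, 0); label the merged cluster GM
  updated: d(GM,K)=33/2, d(GM,X)=51/2
iteration 2: select GM,K (d=33/2, Q=-57); attach at lengths (27/2, 3); label the merged cluster GKM
  updated: d(GKM,X)=12
iteration 3: select GKM,X (d=12); attach at lengths (6, 6); label the merged cluster GKMX
final tree: (((G:8,M:0):27/2,K:3):6,X:6)
total length: 73/2

8,0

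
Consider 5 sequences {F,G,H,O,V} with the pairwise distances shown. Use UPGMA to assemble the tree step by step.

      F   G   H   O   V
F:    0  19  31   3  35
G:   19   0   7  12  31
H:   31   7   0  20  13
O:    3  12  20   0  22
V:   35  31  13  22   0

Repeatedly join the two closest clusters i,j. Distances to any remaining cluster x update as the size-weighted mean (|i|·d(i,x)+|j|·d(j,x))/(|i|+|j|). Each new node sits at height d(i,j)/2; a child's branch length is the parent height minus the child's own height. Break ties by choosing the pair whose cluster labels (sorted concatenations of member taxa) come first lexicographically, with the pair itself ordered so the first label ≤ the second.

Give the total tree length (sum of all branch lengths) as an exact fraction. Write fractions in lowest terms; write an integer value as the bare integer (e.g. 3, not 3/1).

1. join F+O (d=3) ⇒ FO; edges |F|=3/2, |O|=3/2
  updated: d(FO,G)=31/2, d(FO,H)=51/2, d(FO,V)=57/2
2. join G+H (d=7) ⇒ GH; edges |G|=7/2, |H|=7/2
  updated: d(FO,GH)=41/2, d(GH,V)=22
3. join FO+GH (d=41/2) ⇒ FGHO; edges |FO|=35/4, |GH|=27/4
  updated: d(FGHO,V)=101/4
4. join FGHO+V (d=101/4) ⇒ FGHOV; edges |FGHO|=19/8, |V|=101/8
final tree: (((F:3/2,O:3/2):35/4,(G:7/2,H:7/2):27/4):19/8,V:101/8)
total length: 81/2

81/2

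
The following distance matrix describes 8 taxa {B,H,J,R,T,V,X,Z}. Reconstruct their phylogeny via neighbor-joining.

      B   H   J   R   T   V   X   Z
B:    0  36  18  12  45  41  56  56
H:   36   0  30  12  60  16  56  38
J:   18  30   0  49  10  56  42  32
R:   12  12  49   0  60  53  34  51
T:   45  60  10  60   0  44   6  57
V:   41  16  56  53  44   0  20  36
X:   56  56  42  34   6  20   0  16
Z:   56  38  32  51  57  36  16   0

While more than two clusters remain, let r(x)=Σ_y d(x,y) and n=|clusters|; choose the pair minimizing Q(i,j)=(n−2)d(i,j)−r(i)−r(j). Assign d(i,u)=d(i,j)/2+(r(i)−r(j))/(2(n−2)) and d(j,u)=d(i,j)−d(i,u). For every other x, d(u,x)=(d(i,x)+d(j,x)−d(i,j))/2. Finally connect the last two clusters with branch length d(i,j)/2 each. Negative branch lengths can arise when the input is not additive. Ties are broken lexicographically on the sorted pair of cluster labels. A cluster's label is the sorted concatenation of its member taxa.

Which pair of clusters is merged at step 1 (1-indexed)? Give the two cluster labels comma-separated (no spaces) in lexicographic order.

1. join T+X (d=6, Q=-476) ⇒ TX; edges |T|=22/3, |X|=-4/3
  updated: d(B,TX)=95/2, d(H,TX)=55, d(J,TX)=23, d(R,TX)=44, d(TX,V)=29, d(TX,Z)=67/2
2. join B+R (d=12, Q=-743/2) ⇒ BR; edges |B|=99/20, |R|=141/20
  updated: d(BR,H)=18, d(BR,J)=55/2, d(BR,TX)=159/4, d(BR,V)=41, d(BR,Z)=95/2
3. join H+V (d=16, Q=-271) ⇒ HV; edges |H|=43/8, |V|=85/8
  updated: d(BR,HV)=43/2, d(HV,J)=35, d(HV,TX)=34, d(HV,Z)=29
4. join BR+HV (d=43/2, Q=-765/4) ⇒ BHRV; edges |BR|=325/24, |HV|=191/24
  updated: d(BHRV,J)=41/2, d(BHRV,TX)=209/8, d(BHRV,Z)=55/2
5. join BHRV+Z (d=55/2, Q=-897/8) ⇒ BHRVZ; edges |BHRV|=289/32, |Z|=591/32
  updated: d(BHRVZ,J)=25/2, d(BHRVZ,TX)=257/16
6. join BHRVZ+J (d=25/2, Q=-825/16) ⇒ BHJRVZ; edges |BHRVZ|=89/32, |J|=311/32
  updated: d(BHJRVZ,TX)=425/32
7. join BHJRVZ+TX (d=425/32) ⇒ BHJRTVXZ; edges |BHJRVZ|=425/64, |TX|=425/64
final tree: (((((B:99/20,R:141/20):325/24,(H:43/8,V:85/8):191/24):289/32,Z:591/32):89/32,J:311/32):425/64,(T:22/3,X:-4/3):425/64)
total length: 3481/32

T,X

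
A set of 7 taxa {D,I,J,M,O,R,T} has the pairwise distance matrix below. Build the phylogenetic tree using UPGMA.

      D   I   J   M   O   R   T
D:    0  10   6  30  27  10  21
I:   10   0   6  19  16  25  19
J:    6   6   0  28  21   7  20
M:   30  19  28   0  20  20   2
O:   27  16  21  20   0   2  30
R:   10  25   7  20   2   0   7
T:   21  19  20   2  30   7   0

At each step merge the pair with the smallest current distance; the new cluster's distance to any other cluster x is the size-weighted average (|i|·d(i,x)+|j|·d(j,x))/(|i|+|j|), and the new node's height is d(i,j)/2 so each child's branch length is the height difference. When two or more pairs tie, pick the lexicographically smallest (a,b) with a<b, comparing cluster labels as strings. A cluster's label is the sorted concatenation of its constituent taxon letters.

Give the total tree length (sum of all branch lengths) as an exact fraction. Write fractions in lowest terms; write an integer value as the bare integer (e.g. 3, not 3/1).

1177/30

step 1: merge (M,T) at d=2; branch lengths M→1, T→1; new cluster MT
  updated: d(D,MT)=51/2, d(I,MT)=19, d(J,MT)=24, d(MT,O)=25, d(MT,R)=27/2
step 2: merge (O,R) at d=2; branch lengths O→1, R→1; new cluster OR
  updated: d(D,OR)=37/2, d(I,OR)=41/2, d(J,OR)=14, d(MT,OR)=77/4
step 3: merge (D,J) at d=6; branch lengths D→3, J→3; new cluster DJ
  updated: d(DJ,I)=8, d(DJ,MT)=99/4, d(DJ,OR)=65/4
step 4: merge (DJ,I) at d=8; branch lengths DJ→1, I→4; new cluster DIJ
  updated: d(DIJ,MT)=137/6, d(DIJ,OR)=53/3
step 5: merge (DIJ,OR) at d=53/3; branch lengths DIJ→29/6, OR→47/6; new cluster DIJOR
  updated: d(DIJOR,MT)=107/5
step 6: merge (DIJOR,MT) at d=107/5; branch lengths DIJOR→28/15, MT→97/10; new cluster DIJMORT
final tree: ((((D:3,J:3):1,I:4):29/6,(O:1,R:1):47/6):28/15,(M:1,T:1):97/10)
total length: 1177/30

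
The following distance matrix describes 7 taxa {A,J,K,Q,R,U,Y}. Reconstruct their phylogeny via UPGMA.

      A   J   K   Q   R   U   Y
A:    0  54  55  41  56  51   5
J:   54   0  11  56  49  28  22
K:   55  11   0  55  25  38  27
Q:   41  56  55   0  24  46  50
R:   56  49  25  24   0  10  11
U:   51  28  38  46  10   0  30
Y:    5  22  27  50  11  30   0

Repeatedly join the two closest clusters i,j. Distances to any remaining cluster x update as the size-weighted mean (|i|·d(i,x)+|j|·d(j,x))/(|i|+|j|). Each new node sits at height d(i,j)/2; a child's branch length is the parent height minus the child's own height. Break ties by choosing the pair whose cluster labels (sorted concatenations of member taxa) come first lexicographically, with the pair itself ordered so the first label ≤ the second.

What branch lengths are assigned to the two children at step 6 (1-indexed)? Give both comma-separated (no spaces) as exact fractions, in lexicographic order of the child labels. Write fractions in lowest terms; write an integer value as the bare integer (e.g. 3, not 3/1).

85/24,68/3

1. join A+Y (d=5) ⇒ AY; edges |A|=5/2, |Y|=5/2
  updated: d(AY,J)=38, d(AY,K)=41, d(AY,Q)=91/2, d(AY,R)=67/2, d(AY,U)=81/2
2. join R+U (d=10) ⇒ RU; edges |R|=5, |U|=5
  updated: d(AY,RU)=37, d(J,RU)=77/2, d(K,RU)=63/2, d(Q,RU)=35
3. join J+K (d=11) ⇒ JK; edges |J|=11/2, |K|=11/2
  updated: d(AY,JK)=79/2, d(JK,Q)=111/2, d(JK,RU)=35
4. join JK+RU (d=35) ⇒ JKRU; edges |JK|=12, |RU|=25/2
  updated: d(AY,JKRU)=153/4, d(JKRU,Q)=181/4
5. join AY+JKRU (d=153/4) ⇒ AJKRUY; edges |AY|=133/8, |JKRU|=13/8
  updated: d(AJKRUY,Q)=136/3
6. join AJKRUY+Q (d=136/3) ⇒ AJKQRUY; edges |AJKRUY|=85/24, |Q|=68/3
final tree: (((A:5/2,Y:5/2):133/8,((J:11/2,K:11/2):12,(R:5,U:5):25/2):13/8):85/24,Q:68/3)
total length: 2279/24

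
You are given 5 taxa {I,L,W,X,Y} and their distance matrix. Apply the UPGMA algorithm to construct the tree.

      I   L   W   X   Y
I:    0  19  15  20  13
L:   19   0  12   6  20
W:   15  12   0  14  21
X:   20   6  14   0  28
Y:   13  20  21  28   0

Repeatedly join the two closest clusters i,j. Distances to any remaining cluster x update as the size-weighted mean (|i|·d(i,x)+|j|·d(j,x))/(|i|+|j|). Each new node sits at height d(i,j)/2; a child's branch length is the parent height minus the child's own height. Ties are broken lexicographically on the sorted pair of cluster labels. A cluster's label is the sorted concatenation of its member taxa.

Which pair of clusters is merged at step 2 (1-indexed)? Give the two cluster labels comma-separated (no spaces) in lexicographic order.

step 1: merge (L,X) at d=6; branch lengths L→3, X→3; new cluster LX
  updated: d(I,LX)=39/2, d(LX,W)=13, d(LX,Y)=24
step 2: merge (I,Y) at d=13; branch lengths I→13/2, Y→13/2; new cluster IY
  updated: d(IY,LX)=87/4, d(IY,W)=18
step 3: merge (LX,W) at d=13; branch lengths LX→7/2, W→13/2; new cluster LWX
  updated: d(IY,LWX)=41/2
step 4: merge (IY,LWX) at d=41/2; branch lengths IY→15/4, LWX→15/4; new cluster ILWXY
final tree: ((I:13/2,Y:13/2):15/4,((L:3,X:3):7/2,W:13/2):15/4)
total length: 73/2

I,Y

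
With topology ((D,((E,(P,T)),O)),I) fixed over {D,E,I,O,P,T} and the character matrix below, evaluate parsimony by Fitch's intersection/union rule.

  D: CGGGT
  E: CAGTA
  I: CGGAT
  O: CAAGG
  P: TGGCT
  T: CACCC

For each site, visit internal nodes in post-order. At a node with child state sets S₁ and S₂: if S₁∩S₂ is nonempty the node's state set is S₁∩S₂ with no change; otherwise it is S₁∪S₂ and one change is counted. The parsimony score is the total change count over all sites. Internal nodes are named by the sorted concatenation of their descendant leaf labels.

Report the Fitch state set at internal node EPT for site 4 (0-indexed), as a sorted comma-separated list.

A,C,T

site 0, node PT: P={T} ∪ T={C} → {C,T} (+1)
site 0, node EPT: E={C} ∩ PT={C,T} → {C} (+0)
site 0, node EOPT: EPT={C} ∩ O={C} → {C} (+0)
site 0, node DEOPT: D={C} ∩ EOPT={C} → {C} (+0)
site 0, node DEIOPT: DEOPT={C} ∩ I={C} → {C} (+0)
site 1, node PT: P={G} ∪ T={A} → {A,G} (+1)
site 1, node EPT: E={A} ∩ PT={A,G} → {A} (+0)
site 1, node EOPT: EPT={A} ∩ O={A} → {A} (+0)
site 1, node DEOPT: D={G} ∪ EOPT={A} → {A,G} (+1)
site 1, node DEIOPT: DEOPT={A,G} ∩ I={G} → {G} (+0)
site 2, node PT: P={G} ∪ T={C} → {C,G} (+1)
site 2, node EPT: E={G} ∩ PT={C,G} → {G} (+0)
site 2, node EOPT: EPT={G} ∪ O={A} → {A,G} (+1)
site 2, node DEOPT: D={G} ∩ EOPT={A,G} → {G} (+0)
site 2, node DEIOPT: DEOPT={G} ∩ I={G} → {G} (+0)
site 3, node PT: P={C} ∩ T={C} → {C} (+0)
site 3, node EPT: E={T} ∪ PT={C} → {C,T} (+1)
site 3, node EOPT: EPT={C,T} ∪ O={G} → {C,G,T} (+1)
site 3, node DEOPT: D={G} ∩ EOPT={C,G,T} → {G} (+0)
site 3, node DEIOPT: DEOPT={G} ∪ I={A} → {A,G} (+1)
site 4, node PT: P={T} ∪ T={C} → {C,T} (+1)
site 4, node EPT: E={A} ∪ PT={C,T} → {A,C,T} (+1)
site 4, node EOPT: EPT={A,C,T} ∪ O={G} → {A,C,G,T} (+1)
site 4, node DEOPT: D={T} ∩ EOPT={A,C,G,T} → {T} (+0)
site 4, node DEIOPT: DEOPT={T} ∩ I={T} → {T} (+0)
per-site changes: [1, 2, 2, 3, 3]; total = 11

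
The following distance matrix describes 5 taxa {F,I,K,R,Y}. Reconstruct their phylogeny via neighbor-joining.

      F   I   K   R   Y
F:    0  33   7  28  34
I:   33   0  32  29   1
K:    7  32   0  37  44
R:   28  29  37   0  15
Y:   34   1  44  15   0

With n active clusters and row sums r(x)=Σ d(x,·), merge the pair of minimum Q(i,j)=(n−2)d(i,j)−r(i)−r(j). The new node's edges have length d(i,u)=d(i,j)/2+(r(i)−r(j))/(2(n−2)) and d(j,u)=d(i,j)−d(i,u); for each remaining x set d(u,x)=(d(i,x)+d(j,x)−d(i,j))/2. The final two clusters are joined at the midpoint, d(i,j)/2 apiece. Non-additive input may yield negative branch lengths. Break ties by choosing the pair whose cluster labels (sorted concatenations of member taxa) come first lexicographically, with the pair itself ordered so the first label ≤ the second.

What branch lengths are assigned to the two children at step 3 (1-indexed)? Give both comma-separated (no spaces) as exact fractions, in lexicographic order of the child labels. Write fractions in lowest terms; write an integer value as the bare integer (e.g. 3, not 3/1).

97/8,19/8

iteration 1: select F,K (d=7, Q=-201); attach at lengths (1/2, 13/2); label the merged cluster FK
  updated: d(FK,I)=29, d(FK,R)=29, d(FK,Y)=71/2
iteration 2: select FK,R (d=29, Q=-217/2); attach at lengths (157/8, 75/8); label the merged cluster FKR
  updated: d(FKR,I)=29/2, d(FKR,Y)=43/4
iteration 3: select FKR,I (d=29/2, Q=-105/4); attach at lengths (97/8, 19/8); label the merged cluster FIKR
  updated: d(FIKR,Y)=-11/8
iteration 4: select FIKR,Y (d=-11/8); attach at lengths (-11/16, -11/16); label the merged cluster FIKRY
final tree: ((((F:1/2,K:13/2):157/8,R:75/8):97/8,I:19/8):-11/16,Y:-11/16)
total length: 393/8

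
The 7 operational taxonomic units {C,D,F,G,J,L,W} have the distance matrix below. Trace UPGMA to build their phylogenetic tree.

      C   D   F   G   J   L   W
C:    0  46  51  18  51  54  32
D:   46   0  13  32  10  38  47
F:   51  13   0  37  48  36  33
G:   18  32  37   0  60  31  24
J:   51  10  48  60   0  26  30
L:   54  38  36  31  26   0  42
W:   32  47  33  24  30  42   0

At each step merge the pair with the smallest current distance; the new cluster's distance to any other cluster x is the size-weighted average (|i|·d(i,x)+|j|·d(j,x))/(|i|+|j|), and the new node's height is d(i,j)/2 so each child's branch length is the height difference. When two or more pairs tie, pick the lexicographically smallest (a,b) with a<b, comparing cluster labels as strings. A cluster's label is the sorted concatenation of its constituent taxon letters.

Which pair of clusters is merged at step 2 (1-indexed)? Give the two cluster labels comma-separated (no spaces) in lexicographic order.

C,G

1. join D+J (d=10) ⇒ DJ; edges |D|=5, |J|=5
  updated: d(C,DJ)=97/2, d(DJ,F)=61/2, d(DJ,G)=46, d(DJ,L)=32, d(DJ,W)=77/2
2. join C+G (d=18) ⇒ CG; edges |C|=9, |G|=9
  updated: d(CG,DJ)=189/4, d(CG,F)=44, d(CG,L)=85/2, d(CG,W)=28
3. join CG+W (d=28) ⇒ CGW; edges |CG|=5, |W|=14
  updated: d(CGW,DJ)=133/3, d(CGW,F)=121/3, d(CGW,L)=127/3
4. join DJ+F (d=61/2) ⇒ DFJ; edges |DJ|=41/4, |F|=61/4
  updated: d(CGW,DFJ)=43, d(DFJ,L)=100/3
5. join DFJ+L (d=100/3) ⇒ DFJL; edges |DFJ|=17/12, |L|=50/3
  updated: d(CGW,DFJL)=257/6
6. join CGW+DFJL (d=257/6) ⇒ CDFGJLW; edges |CGW|=89/12, |DFJL|=19/4
final tree: (((C:9,G:9):5,W:14):89/12,(((D:5,J:5):41/4,F:61/4):17/12,L:50/3):19/4)
total length: 411/4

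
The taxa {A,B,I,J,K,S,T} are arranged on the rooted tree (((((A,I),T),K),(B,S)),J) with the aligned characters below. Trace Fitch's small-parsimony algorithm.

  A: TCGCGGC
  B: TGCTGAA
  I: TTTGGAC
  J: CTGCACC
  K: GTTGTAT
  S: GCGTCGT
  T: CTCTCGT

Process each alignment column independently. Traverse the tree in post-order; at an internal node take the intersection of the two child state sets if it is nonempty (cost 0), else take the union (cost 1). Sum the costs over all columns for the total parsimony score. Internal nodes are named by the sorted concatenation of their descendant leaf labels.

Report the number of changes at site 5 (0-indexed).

[col 0] AI: children A:{T}, I:{T} ∩→ {T}; cost 0
[col 0] AIT: children AI:{T}, T:{C} ∪→ {C,T}; cost 1
[col 0] AIKT: children AIT:{C,T}, K:{G} ∪→ {C,G,T}; cost 1
[col 0] BS: children B:{T}, S:{G} ∪→ {G,T}; cost 1
[col 0] ABIKST: children AIKT:{C,G,T}, BS:{G,T} ∩→ {G,T}; cost 0
[col 0] ABIJKST: children ABIKST:{G,T}, J:{C} ∪→ {C,G,T}; cost 1
[col 1] AI: children A:{C}, I:{T} ∪→ {C,T}; cost 1
[col 1] AIT: children AI:{C,T}, T:{T} ∩→ {T}; cost 0
[col 1] AIKT: children AIT:{T}, K:{T} ∩→ {T}; cost 0
[col 1] BS: children B:{G}, S:{C} ∪→ {C,G}; cost 1
[col 1] ABIKST: children AIKT:{T}, BS:{C,G} ∪→ {C,G,T}; cost 1
[col 1] ABIJKST: children ABIKST:{C,G,T}, J:{T} ∩→ {T}; cost 0
[col 2] AI: children A:{G}, I:{T} ∪→ {G,T}; cost 1
[col 2] AIT: children AI:{G,T}, T:{C} ∪→ {C,G,T}; cost 1
[col 2] AIKT: children AIT:{C,G,T}, K:{T} ∩→ {T}; cost 0
[col 2] BS: children B:{C}, S:{G} ∪→ {C,G}; cost 1
[col 2] ABIKST: children AIKT:{T}, BS:{C,G} ∪→ {C,G,T}; cost 1
[col 2] ABIJKST: children ABIKST:{C,G,T}, J:{G} ∩→ {G}; cost 0
[col 3] AI: children A:{C}, I:{G} ∪→ {C,G}; cost 1
[col 3] AIT: children AI:{C,G}, T:{T} ∪→ {C,G,T}; cost 1
[col 3] AIKT: children AIT:{C,G,T}, K:{G} ∩→ {G}; cost 0
[col 3] BS: children B:{T}, S:{T} ∩→ {T}; cost 0
[col 3] ABIKST: children AIKT:{G}, BS:{T} ∪→ {G,T}; cost 1
[col 3] ABIJKST: children ABIKST:{G,T}, J:{C} ∪→ {C,G,T}; cost 1
[col 4] AI: children A:{G}, I:{G} ∩→ {G}; cost 0
[col 4] AIT: children AI:{G}, T:{C} ∪→ {C,G}; cost 1
[col 4] AIKT: children AIT:{C,G}, K:{T} ∪→ {C,G,T}; cost 1
[col 4] BS: children B:{G}, S:{C} ∪→ {C,G}; cost 1
[col 4] ABIKST: children AIKT:{C,G,T}, BS:{C,G} ∩→ {C,G}; cost 0
[col 4] ABIJKST: children ABIKST:{C,G}, J:{A} ∪→ {A,C,G}; cost 1
[col 5] AI: children A:{G}, I:{A} ∪→ {A,G}; cost 1
[col 5] AIT: children AI:{A,G}, T:{G} ∩→ {G}; cost 0
[col 5] AIKT: children AIT:{G}, K:{A} ∪→ {A,G}; cost 1
[col 5] BS: children B:{A}, S:{G} ∪→ {A,G}; cost 1
[col 5] ABIKST: children AIKT:{A,G}, BS:{A,G} ∩→ {A,G}; cost 0
[col 5] ABIJKST: children ABIKST:{A,G}, J:{C} ∪→ {A,C,G}; cost 1
[col 6] AI: children A:{C}, I:{C} ∩→ {C}; cost 0
[col 6] AIT: children AI:{C}, T:{T} ∪→ {C,T}; cost 1
[col 6] AIKT: children AIT:{C,T}, K:{T} ∩→ {T}; cost 0
[col 6] BS: children B:{A}, S:{T} ∪→ {A,T}; cost 1
[col 6] ABIKST: children AIKT:{T}, BS:{A,T} ∩→ {T}; cost 0
[col 6] ABIJKST: children ABIKST:{T}, J:{C} ∪→ {C,T}; cost 1
per-site changes: [4, 3, 4, 4, 4, 4, 3]; total = 26

4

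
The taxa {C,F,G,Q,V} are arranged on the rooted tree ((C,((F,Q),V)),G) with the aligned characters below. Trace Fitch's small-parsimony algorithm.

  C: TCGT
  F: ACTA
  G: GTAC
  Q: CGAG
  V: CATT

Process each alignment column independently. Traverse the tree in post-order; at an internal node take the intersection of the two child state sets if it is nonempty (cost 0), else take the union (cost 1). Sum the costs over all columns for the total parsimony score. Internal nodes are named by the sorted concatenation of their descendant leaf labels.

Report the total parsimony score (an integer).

site 0, node FQ: F={A} ∪ Q={C} → {A,C} (+1)
site 0, node FQV: FQ={A,C} ∩ V={C} → {C} (+0)
site 0, node CFQV: C={T} ∪ FQV={C} → {C,T} (+1)
site 0, node CFGQV: CFQV={C,T} ∪ G={G} → {C,G,T} (+1)
site 1, node FQ: F={C} ∪ Q={G} → {C,G} (+1)
site 1, node FQV: FQ={C,G} ∪ V={A} → {A,C,G} (+1)
site 1, node CFQV: C={C} ∩ FQV={A,C,G} → {C} (+0)
site 1, node CFGQV: CFQV={C} ∪ G={T} → {C,T} (+1)
site 2, node FQ: F={T} ∪ Q={A} → {A,T} (+1)
site 2, node FQV: FQ={A,T} ∩ V={T} → {T} (+0)
site 2, node CFQV: C={G} ∪ FQV={T} → {G,T} (+1)
site 2, node CFGQV: CFQV={G,T} ∪ G={A} → {A,G,T} (+1)
site 3, node FQ: F={A} ∪ Q={G} → {A,G} (+1)
site 3, node FQV: FQ={A,G} ∪ V={T} → {A,G,T} (+1)
site 3, node CFQV: C={T} ∩ FQV={A,G,T} → {T} (+0)
site 3, node CFGQV: CFQV={T} ∪ G={C} → {C,T} (+1)
per-site changes: [3, 3, 3, 3]; total = 12

12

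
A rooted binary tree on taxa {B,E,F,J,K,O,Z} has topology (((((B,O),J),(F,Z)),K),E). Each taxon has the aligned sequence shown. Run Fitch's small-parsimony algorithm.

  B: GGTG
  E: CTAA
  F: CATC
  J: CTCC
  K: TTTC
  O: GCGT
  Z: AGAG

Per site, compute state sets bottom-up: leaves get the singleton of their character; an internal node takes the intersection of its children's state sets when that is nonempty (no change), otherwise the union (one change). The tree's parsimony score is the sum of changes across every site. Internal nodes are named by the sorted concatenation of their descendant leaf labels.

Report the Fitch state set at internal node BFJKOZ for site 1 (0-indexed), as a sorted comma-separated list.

G,T

site 0, node BO: B={G} ∩ O={G} → {G} (+0)
site 0, node BJO: BO={G} ∪ J={C} → {C,G} (+1)
site 0, node FZ: F={C} ∪ Z={A} → {A,C} (+1)
site 0, node BFJOZ: BJO={C,G} ∩ FZ={A,C} → {C} (+0)
site 0, node BFJKOZ: BFJOZ={C} ∪ K={T} → {C,T} (+1)
site 0, node BEFJKOZ: BFJKOZ={C,T} ∩ E={C} → {C} (+0)
site 1, node BO: B={G} ∪ O={C} → {C,G} (+1)
site 1, node BJO: BO={C,G} ∪ J={T} → {C,G,T} (+1)
site 1, node FZ: F={A} ∪ Z={G} → {A,G} (+1)
site 1, node BFJOZ: BJO={C,G,T} ∩ FZ={A,G} → {G} (+0)
site 1, node BFJKOZ: BFJOZ={G} ∪ K={T} → {G,T} (+1)
site 1, node BEFJKOZ: BFJKOZ={G,T} ∩ E={T} → {T} (+0)
site 2, node BO: B={T} ∪ O={G} → {G,T} (+1)
site 2, node BJO: BO={G,T} ∪ J={C} → {C,G,T} (+1)
site 2, node FZ: F={T} ∪ Z={A} → {A,T} (+1)
site 2, node BFJOZ: BJO={C,G,T} ∩ FZ={A,T} → {T} (+0)
site 2, node BFJKOZ: BFJOZ={T} ∩ K={T} → {T} (+0)
site 2, node BEFJKOZ: BFJKOZ={T} ∪ E={A} → {A,T} (+1)
site 3, node BO: B={G} ∪ O={T} → {G,T} (+1)
site 3, node BJO: BO={G,T} ∪ J={C} → {C,G,T} (+1)
site 3, node FZ: F={C} ∪ Z={G} → {C,G} (+1)
site 3, node BFJOZ: BJO={C,G,T} ∩ FZ={C,G} → {C,G} (+0)
site 3, node BFJKOZ: BFJOZ={C,G} ∩ K={C} → {C} (+0)
site 3, node BEFJKOZ: BFJKOZ={C} ∪ E={A} → {A,C} (+1)
per-site changes: [3, 4, 4, 4]; total = 15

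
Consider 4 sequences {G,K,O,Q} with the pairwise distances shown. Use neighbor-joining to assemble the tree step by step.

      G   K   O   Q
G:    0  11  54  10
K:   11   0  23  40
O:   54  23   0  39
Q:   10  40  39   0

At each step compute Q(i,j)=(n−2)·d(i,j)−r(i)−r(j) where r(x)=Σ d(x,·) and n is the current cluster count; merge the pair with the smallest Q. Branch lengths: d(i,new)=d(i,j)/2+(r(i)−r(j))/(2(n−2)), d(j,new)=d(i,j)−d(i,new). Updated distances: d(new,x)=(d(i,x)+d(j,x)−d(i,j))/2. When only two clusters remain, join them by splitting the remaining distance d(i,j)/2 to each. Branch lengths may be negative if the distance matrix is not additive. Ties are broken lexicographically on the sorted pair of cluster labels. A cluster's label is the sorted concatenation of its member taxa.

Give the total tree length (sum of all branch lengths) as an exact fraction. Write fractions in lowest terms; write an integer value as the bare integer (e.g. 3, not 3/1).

105/2

iteration 1: select G,Q (d=10, Q=-144); attach at lengths (3/2, 17/2); label the merged cluster GQ
  updated: d(GQ,K)=41/2, d(GQ,O)=83/2
iteration 2: select GQ,K (d=41/2, Q=-85); attach at lengths (39/2, 1); label the merged cluster GKQ
  updated: d(GKQ,O)=22
iteration 3: select GKQ,O (d=22); attach at lengths (11, 11); label the merged cluster GKOQ
final tree: (((G:3/2,Q:17/2):39/2,K:1):11,O:11)
total length: 105/2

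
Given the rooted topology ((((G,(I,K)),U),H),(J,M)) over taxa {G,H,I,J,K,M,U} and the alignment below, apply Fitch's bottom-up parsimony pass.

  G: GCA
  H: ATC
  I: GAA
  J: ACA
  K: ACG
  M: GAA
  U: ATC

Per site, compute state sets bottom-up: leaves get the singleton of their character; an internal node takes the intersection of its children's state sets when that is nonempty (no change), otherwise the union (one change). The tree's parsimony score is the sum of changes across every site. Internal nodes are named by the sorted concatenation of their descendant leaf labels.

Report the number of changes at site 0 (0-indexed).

site 0, node IK: I={G} ∪ K={A} → {A,G} (+1)
site 0, node GIK: G={G} ∩ IK={A,G} → {G} (+0)
site 0, node GIKU: GIK={G} ∪ U={A} → {A,G} (+1)
site 0, node GHIKU: GIKU={A,G} ∩ H={A} → {A} (+0)
site 0, node JM: J={A} ∪ M={G} → {A,G} (+1)
site 0, node GHIJKMU: GHIKU={A} ∩ JM={A,G} → {A} (+0)
site 1, node IK: I={A} ∪ K={C} → {A,C} (+1)
site 1, node GIK: G={C} ∩ IK={A,C} → {C} (+0)
site 1, node GIKU: GIK={C} ∪ U={T} → {C,T} (+1)
site 1, node GHIKU: GIKU={C,T} ∩ H={T} → {T} (+0)
site 1, node JM: J={C} ∪ M={A} → {A,C} (+1)
site 1, node GHIJKMU: GHIKU={T} ∪ JM={A,C} → {A,C,T} (+1)
site 2, node IK: I={A} ∪ K={G} → {A,G} (+1)
site 2, node GIK: G={A} ∩ IK={A,G} → {A} (+0)
site 2, node GIKU: GIK={A} ∪ U={C} → {A,C} (+1)
site 2, node GHIKU: GIKU={A,C} ∩ H={C} → {C} (+0)
site 2, node JM: J={A} ∩ M={A} → {A} (+0)
site 2, node GHIJKMU: GHIKU={C} ∪ JM={A} → {A,C} (+1)
per-site changes: [3, 4, 3]; total = 10

3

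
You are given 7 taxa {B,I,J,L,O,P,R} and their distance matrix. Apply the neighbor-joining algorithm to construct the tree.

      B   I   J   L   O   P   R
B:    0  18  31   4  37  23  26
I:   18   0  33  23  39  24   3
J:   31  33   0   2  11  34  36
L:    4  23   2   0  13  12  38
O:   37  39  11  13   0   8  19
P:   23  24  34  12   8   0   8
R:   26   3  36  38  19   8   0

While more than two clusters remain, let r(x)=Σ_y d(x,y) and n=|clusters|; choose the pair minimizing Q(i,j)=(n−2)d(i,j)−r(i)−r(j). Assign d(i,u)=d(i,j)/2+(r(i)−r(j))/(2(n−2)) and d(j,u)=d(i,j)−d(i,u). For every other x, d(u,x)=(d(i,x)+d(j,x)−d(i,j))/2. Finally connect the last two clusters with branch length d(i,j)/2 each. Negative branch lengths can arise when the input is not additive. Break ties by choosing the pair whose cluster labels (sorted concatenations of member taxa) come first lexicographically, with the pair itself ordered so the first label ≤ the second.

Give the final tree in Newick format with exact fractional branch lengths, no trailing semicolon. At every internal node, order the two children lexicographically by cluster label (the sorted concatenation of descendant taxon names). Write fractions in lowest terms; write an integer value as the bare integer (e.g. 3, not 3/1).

(((B:283/32,((J:117/16,O:59/16):119/24,L:-71/24):205/32):181/32,(I:5/2,R:1/2):317/32):147/64,P:147/64)

iteration 1: select I,R (d=3, Q=-255); attach at lengths (5/2, 1/2); label the merged cluster IR
  updated: d(B,IR)=41/2, d(IR,J)=33, d(IR,L)=29, d(IR,O)=55/2, d(IR,P)=29/2
iteration 2: select J,O (d=11, Q=-327/2); attach at lengths (117/16, 59/16); label the merged cluster JO
  updated: d(B,JO)=57/2, d(IR,JO)=99/4, d(JO,L)=2, d(JO,P)=31/2
iteration 3: select JO,L (d=2, Q=-447/4); attach at lengths (119/24, -71/24); label the merged cluster JLO
  updated: d(B,JLO)=61/4, d(IR,JLO)=207/8, d(JLO,P)=51/4
iteration 4: select B,JLO (d=61/4, Q=-657/8); attach at lengths (283/32, 205/32); label the merged cluster BJLO
  updated: d(BJLO,IR)=249/16, d(BJLO,P)=41/4
iteration 5: select BJLO,IR (d=249/16, Q=-645/16); attach at lengths (181/32, 317/32); label the merged cluster BIJLOR
  updated: d(BIJLOR,P)=147/32
iteration 6: select BIJLOR,P (d=147/32); attach at lengths (147/64, 147/64); label the merged cluster BIJLOPR
final tree: (((B:283/32,((J:117/16,O:59/16):119/24,L:-71/24):205/32):181/32,(I:5/2,R:1/2):317/32):147/64,P:147/64)
total length: 1645/32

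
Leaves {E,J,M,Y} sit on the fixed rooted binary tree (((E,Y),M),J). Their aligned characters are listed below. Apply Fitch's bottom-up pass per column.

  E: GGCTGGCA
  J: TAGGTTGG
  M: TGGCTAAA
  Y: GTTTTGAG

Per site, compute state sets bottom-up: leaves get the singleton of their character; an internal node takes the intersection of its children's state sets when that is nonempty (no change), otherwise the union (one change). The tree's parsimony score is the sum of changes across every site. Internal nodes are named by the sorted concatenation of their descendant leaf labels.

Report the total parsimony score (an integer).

14

EY@0: {G} ∩ {G} = {G} (intersection, +0)
EMY@0: {G} ∪ {T} = {G,T} (union, +1)
EJMY@0: {G,T} ∩ {T} = {T} (intersection, +0)
EY@1: {G} ∪ {T} = {G,T} (union, +1)
EMY@1: {G,T} ∩ {G} = {G} (intersection, +0)
EJMY@1: {G} ∪ {A} = {A,G} (union, +1)
EY@2: {C} ∪ {T} = {C,T} (union, +1)
EMY@2: {C,T} ∪ {G} = {C,G,T} (union, +1)
EJMY@2: {C,G,T} ∩ {G} = {G} (intersection, +0)
EY@3: {T} ∩ {T} = {T} (intersection, +0)
EMY@3: {T} ∪ {C} = {C,T} (union, +1)
EJMY@3: {C,T} ∪ {G} = {C,G,T} (union, +1)
EY@4: {G} ∪ {T} = {G,T} (union, +1)
EMY@4: {G,T} ∩ {T} = {T} (intersection, +0)
EJMY@4: {T} ∩ {T} = {T} (intersection, +0)
EY@5: {G} ∩ {G} = {G} (intersection, +0)
EMY@5: {G} ∪ {A} = {A,G} (union, +1)
EJMY@5: {A,G} ∪ {T} = {A,G,T} (union, +1)
EY@6: {C} ∪ {A} = {A,C} (union, +1)
EMY@6: {A,C} ∩ {A} = {A} (intersection, +0)
EJMY@6: {A} ∪ {G} = {A,G} (union, +1)
EY@7: {A} ∪ {G} = {A,G} (union, +1)
EMY@7: {A,G} ∩ {A} = {A} (intersection, +0)
EJMY@7: {A} ∪ {G} = {A,G} (union, +1)
per-site changes: [1, 2, 2, 2, 1, 2, 2, 2]; total = 14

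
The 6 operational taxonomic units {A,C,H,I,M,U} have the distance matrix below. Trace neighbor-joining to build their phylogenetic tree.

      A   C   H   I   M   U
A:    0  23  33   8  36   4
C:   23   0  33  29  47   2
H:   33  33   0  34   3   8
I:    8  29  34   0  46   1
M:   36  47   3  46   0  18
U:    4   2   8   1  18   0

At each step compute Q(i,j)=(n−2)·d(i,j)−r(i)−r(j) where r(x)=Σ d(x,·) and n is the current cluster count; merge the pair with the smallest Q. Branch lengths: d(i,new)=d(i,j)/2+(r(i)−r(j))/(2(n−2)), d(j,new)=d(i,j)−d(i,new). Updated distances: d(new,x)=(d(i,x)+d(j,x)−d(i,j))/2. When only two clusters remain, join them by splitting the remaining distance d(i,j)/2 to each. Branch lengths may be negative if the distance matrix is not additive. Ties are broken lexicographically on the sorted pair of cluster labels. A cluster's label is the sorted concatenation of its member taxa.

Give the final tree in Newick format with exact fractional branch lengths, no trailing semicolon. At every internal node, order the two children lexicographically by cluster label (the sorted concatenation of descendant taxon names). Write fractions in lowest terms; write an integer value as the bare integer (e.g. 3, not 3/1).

step 1: merge (H,M) at d=3, Q=-249; branch lengths H→-27/8, M→51/8; new cluster HM
  updated: d(A,HM)=33, d(C,HM)=77/2, d(HM,I)=77/2, d(HM,U)=23/2
step 2: merge (A,I) at d=8, Q=-241/2; branch lengths A→31/12, I→65/12; new cluster AI
  updated: d(AI,C)=22, d(AI,HM)=127/4, d(AI,U)=-3/2
step 3: merge (AI,C) at d=22, Q=-283/4; branch lengths AI→135/16, C→217/16; new cluster ACI
  updated: d(ACI,HM)=193/8, d(ACI,U)=-43/4
step 4: merge (ACI,HM) at d=193/8, Q=-199/8; branch lengths ACI→15/16, HM→371/16; new cluster ACHIM
  updated: d(ACHIM,U)=-187/16
step 5: merge (ACHIM,U) at d=-187/16; branch lengths ACHIM→-187/32, U→-187/32; new cluster ACHIMU
final tree: ((((A:31/12,I:65/12):135/16,C:217/16):15/16,(H:-27/8,M:51/8):371/16):-187/32,U:-187/32)
total length: 727/16

((((A:31/12,I:65/12):135/16,C:217/16):15/16,(H:-27/8,M:51/8):371/16):-187/32,U:-187/32)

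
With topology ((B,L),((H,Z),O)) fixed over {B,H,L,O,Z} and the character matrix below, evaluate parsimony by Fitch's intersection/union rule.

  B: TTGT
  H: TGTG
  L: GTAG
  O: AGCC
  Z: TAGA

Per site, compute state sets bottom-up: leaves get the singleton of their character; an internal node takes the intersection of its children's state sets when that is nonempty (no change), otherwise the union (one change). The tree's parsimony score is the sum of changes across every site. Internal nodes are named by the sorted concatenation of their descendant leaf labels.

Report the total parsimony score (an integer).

BL@0: {T} ∪ {G} = {G,T} (union, +1)
HZ@0: {T} ∩ {T} = {T} (intersection, +0)
HOZ@0: {T} ∪ {A} = {A,T} (union, +1)
BHLOZ@0: {G,T} ∩ {A,T} = {T} (intersection, +0)
BL@1: {T} ∩ {T} = {T} (intersection, +0)
HZ@1: {G} ∪ {A} = {A,G} (union, +1)
HOZ@1: {A,G} ∩ {G} = {G} (intersection, +0)
BHLOZ@1: {T} ∪ {G} = {G,T} (union, +1)
BL@2: {G} ∪ {A} = {A,G} (union, +1)
HZ@2: {T} ∪ {G} = {G,T} (union, +1)
HOZ@2: {G,T} ∪ {C} = {C,G,T} (union, +1)
BHLOZ@2: {A,G} ∩ {C,G,T} = {G} (intersection, +0)
BL@3: {T} ∪ {G} = {G,T} (union, +1)
HZ@3: {G} ∪ {A} = {A,G} (union, +1)
HOZ@3: {A,G} ∪ {C} = {A,C,G} (union, +1)
BHLOZ@3: {G,T} ∩ {A,C,G} = {G} (intersection, +0)
per-site changes: [2, 2, 3, 3]; total = 10

10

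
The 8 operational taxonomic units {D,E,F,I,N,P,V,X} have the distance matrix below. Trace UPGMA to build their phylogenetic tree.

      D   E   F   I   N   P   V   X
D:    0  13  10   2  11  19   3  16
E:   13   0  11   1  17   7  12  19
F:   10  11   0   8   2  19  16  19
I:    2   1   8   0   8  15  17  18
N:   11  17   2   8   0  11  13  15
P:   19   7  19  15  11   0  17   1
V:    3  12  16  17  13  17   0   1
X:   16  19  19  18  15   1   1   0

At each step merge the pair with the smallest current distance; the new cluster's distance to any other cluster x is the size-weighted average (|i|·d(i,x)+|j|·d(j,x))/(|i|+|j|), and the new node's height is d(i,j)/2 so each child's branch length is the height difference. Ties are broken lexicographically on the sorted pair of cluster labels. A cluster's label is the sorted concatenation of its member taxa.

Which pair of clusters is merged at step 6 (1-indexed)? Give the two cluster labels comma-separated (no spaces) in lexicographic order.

DEIV,FN

step 1: merge (E,I) at d=1; branch lengths E→1/2, I→1/2; new cluster EI
  updated: d(D,EI)=15/2, d(EI,F)=19/2, d(EI,N)=25/2, d(EI,P)=11, d(EI,V)=29/2, d(EI,X)=37/2
step 2: merge (P,X) at d=1; branch lengths P→1/2, X→1/2; new cluster PX
  updated: d(D,PX)=35/2, d(EI,PX)=59/4, d(F,PX)=19, d(N,PX)=13, d(PX,V)=9
step 3: merge (F,N) at d=2; branch lengths F→1, N→1; new cluster FN
  updated: d(D,FN)=21/2, d(EI,FN)=11, d(FN,PX)=16, d(FN,V)=29/2
step 4: merge (D,V) at d=3; branch lengths D→3/2, V→3/2; new cluster DV
  updated: d(DV,EI)=11, d(DV,FN)=25/2, d(DV,PX)=53/4
step 5: merge (DV,EI) at d=11; branch lengths DV→4, EI→5; new cluster DEIV
  updated: d(DEIV,FN)=47/4, d(DEIV,PX)=14
step 6: merge (DEIV,FN) at d=47/4; branch lengths DEIV→3/8, FN→39/8; new cluster DEFINV
  updated: d(DEFINV,PX)=44/3
step 7: merge (DEFINV,PX) at d=44/3; branch lengths DEFINV→35/24, PX→41/6; new cluster DEFINPVX
final tree: ((((D:3/2,V:3/2):4,(E:1/2,I:1/2):5):3/8,(F:1,N:1):39/8):35/24,(P:1/2,X:1/2):41/6)
total length: 709/24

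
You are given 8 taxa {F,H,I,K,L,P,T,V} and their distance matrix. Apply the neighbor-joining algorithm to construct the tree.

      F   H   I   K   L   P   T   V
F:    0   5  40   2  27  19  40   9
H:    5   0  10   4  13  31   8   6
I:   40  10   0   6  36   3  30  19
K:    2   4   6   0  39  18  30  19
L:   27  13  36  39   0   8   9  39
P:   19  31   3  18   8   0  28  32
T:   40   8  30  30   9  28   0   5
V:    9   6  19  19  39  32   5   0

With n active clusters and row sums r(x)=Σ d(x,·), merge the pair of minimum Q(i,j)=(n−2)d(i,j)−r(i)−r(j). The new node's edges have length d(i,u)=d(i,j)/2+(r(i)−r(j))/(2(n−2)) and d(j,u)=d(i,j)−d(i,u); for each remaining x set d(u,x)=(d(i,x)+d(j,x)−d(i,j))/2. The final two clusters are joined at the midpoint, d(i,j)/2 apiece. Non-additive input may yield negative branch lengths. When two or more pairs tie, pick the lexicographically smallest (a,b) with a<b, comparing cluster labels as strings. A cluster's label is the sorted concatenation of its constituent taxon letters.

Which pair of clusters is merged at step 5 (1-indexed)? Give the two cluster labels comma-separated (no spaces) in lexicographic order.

FK,H

iteration 1: select L,T (d=9, Q=-267); attach at lengths (25/4, 11/4); label the merged cluster LT
  updated: d(F,LT)=29, d(H,LT)=6, d(I,LT)=57/2, d(K,LT)=30, d(LT,P)=27/2, d(LT,V)=35/2
iteration 2: select I,P (d=3, Q=-208); attach at lengths (1/2, 5/2); label the merged cluster IP
  updated: d(F,IP)=28, d(H,IP)=19, d(IP,K)=21/2, d(IP,LT)=39/2, d(IP,V)=24
iteration 3: select F,K (d=2, Q=-261/2); attach at lengths (31/16, 1/16); label the merged cluster FK
  updated: d(FK,H)=7/2, d(FK,IP)=73/4, d(FK,LT)=57/2, d(FK,V)=13
iteration 4: select IP,LT (d=39/2, Q=-375/4); attach at lengths (271/24, 197/24); label the merged cluster ILPT
  updated: d(FK,ILPT)=109/8, d(H,ILPT)=11/4, d(ILPT,V)=11
iteration 5: select FK,H (d=7/2, Q=-283/8); attach at lengths (199/32, -87/32); label the merged cluster FHK
  updated: d(FHK,ILPT)=103/16, d(FHK,V)=31/4
iteration 6: select FHK,ILPT (d=103/16, Q=-403/16); attach at lengths (51/32, 155/32); label the merged cluster FHIKLPT
  updated: d(FHIKLPT,V)=197/32
iteration 7: select FHIKLPT,V (d=197/32); attach at lengths (197/64, 197/64); label the merged cluster FHIKLPTV
final tree: ((((F:31/16,K:1/16):199/32,H:-87/32):51/32,((I:1/2,P:5/2):271/24,(L:25/4,T:11/4):197/24):155/32):197/64,V:197/64)
total length: 1587/32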